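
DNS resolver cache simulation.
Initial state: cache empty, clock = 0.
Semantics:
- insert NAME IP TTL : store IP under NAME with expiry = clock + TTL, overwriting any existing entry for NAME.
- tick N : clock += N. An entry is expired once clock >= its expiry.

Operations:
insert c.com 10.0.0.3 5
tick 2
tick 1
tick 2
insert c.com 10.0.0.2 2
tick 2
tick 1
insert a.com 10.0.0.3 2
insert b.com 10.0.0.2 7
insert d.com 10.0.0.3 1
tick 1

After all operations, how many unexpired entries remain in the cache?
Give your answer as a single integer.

Op 1: insert c.com -> 10.0.0.3 (expiry=0+5=5). clock=0
Op 2: tick 2 -> clock=2.
Op 3: tick 1 -> clock=3.
Op 4: tick 2 -> clock=5. purged={c.com}
Op 5: insert c.com -> 10.0.0.2 (expiry=5+2=7). clock=5
Op 6: tick 2 -> clock=7. purged={c.com}
Op 7: tick 1 -> clock=8.
Op 8: insert a.com -> 10.0.0.3 (expiry=8+2=10). clock=8
Op 9: insert b.com -> 10.0.0.2 (expiry=8+7=15). clock=8
Op 10: insert d.com -> 10.0.0.3 (expiry=8+1=9). clock=8
Op 11: tick 1 -> clock=9. purged={d.com}
Final cache (unexpired): {a.com,b.com} -> size=2

Answer: 2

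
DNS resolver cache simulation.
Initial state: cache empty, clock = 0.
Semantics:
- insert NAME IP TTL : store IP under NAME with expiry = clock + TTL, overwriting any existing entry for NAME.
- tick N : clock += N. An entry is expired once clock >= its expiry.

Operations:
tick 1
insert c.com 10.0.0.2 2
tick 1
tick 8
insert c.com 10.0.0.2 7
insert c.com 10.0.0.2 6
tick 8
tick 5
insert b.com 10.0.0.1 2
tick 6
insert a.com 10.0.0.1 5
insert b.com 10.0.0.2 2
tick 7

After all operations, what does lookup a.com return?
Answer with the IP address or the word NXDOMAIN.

Op 1: tick 1 -> clock=1.
Op 2: insert c.com -> 10.0.0.2 (expiry=1+2=3). clock=1
Op 3: tick 1 -> clock=2.
Op 4: tick 8 -> clock=10. purged={c.com}
Op 5: insert c.com -> 10.0.0.2 (expiry=10+7=17). clock=10
Op 6: insert c.com -> 10.0.0.2 (expiry=10+6=16). clock=10
Op 7: tick 8 -> clock=18. purged={c.com}
Op 8: tick 5 -> clock=23.
Op 9: insert b.com -> 10.0.0.1 (expiry=23+2=25). clock=23
Op 10: tick 6 -> clock=29. purged={b.com}
Op 11: insert a.com -> 10.0.0.1 (expiry=29+5=34). clock=29
Op 12: insert b.com -> 10.0.0.2 (expiry=29+2=31). clock=29
Op 13: tick 7 -> clock=36. purged={a.com,b.com}
lookup a.com: not in cache (expired or never inserted)

Answer: NXDOMAIN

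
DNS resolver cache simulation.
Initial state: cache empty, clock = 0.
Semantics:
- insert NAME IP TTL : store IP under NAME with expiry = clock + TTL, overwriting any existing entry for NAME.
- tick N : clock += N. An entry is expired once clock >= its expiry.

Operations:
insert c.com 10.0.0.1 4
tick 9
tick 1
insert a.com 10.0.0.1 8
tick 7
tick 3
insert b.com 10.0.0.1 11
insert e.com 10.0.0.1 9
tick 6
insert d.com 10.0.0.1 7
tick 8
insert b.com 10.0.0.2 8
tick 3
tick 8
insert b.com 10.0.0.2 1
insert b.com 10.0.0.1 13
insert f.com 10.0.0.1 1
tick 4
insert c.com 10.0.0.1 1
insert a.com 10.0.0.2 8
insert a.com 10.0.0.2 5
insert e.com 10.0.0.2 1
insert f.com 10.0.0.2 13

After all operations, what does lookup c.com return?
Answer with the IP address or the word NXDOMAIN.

Op 1: insert c.com -> 10.0.0.1 (expiry=0+4=4). clock=0
Op 2: tick 9 -> clock=9. purged={c.com}
Op 3: tick 1 -> clock=10.
Op 4: insert a.com -> 10.0.0.1 (expiry=10+8=18). clock=10
Op 5: tick 7 -> clock=17.
Op 6: tick 3 -> clock=20. purged={a.com}
Op 7: insert b.com -> 10.0.0.1 (expiry=20+11=31). clock=20
Op 8: insert e.com -> 10.0.0.1 (expiry=20+9=29). clock=20
Op 9: tick 6 -> clock=26.
Op 10: insert d.com -> 10.0.0.1 (expiry=26+7=33). clock=26
Op 11: tick 8 -> clock=34. purged={b.com,d.com,e.com}
Op 12: insert b.com -> 10.0.0.2 (expiry=34+8=42). clock=34
Op 13: tick 3 -> clock=37.
Op 14: tick 8 -> clock=45. purged={b.com}
Op 15: insert b.com -> 10.0.0.2 (expiry=45+1=46). clock=45
Op 16: insert b.com -> 10.0.0.1 (expiry=45+13=58). clock=45
Op 17: insert f.com -> 10.0.0.1 (expiry=45+1=46). clock=45
Op 18: tick 4 -> clock=49. purged={f.com}
Op 19: insert c.com -> 10.0.0.1 (expiry=49+1=50). clock=49
Op 20: insert a.com -> 10.0.0.2 (expiry=49+8=57). clock=49
Op 21: insert a.com -> 10.0.0.2 (expiry=49+5=54). clock=49
Op 22: insert e.com -> 10.0.0.2 (expiry=49+1=50). clock=49
Op 23: insert f.com -> 10.0.0.2 (expiry=49+13=62). clock=49
lookup c.com: present, ip=10.0.0.1 expiry=50 > clock=49

Answer: 10.0.0.1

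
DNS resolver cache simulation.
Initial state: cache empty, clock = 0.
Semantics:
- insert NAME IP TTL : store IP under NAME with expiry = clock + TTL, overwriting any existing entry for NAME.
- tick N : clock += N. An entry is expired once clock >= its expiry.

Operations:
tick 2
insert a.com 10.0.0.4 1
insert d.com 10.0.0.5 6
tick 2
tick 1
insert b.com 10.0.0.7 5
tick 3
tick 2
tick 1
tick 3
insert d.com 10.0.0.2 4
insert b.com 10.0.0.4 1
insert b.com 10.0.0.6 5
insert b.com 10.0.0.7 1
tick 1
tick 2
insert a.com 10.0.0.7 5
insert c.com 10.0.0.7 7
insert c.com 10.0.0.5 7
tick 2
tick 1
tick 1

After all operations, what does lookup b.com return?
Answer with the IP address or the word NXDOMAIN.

Answer: NXDOMAIN

Derivation:
Op 1: tick 2 -> clock=2.
Op 2: insert a.com -> 10.0.0.4 (expiry=2+1=3). clock=2
Op 3: insert d.com -> 10.0.0.5 (expiry=2+6=8). clock=2
Op 4: tick 2 -> clock=4. purged={a.com}
Op 5: tick 1 -> clock=5.
Op 6: insert b.com -> 10.0.0.7 (expiry=5+5=10). clock=5
Op 7: tick 3 -> clock=8. purged={d.com}
Op 8: tick 2 -> clock=10. purged={b.com}
Op 9: tick 1 -> clock=11.
Op 10: tick 3 -> clock=14.
Op 11: insert d.com -> 10.0.0.2 (expiry=14+4=18). clock=14
Op 12: insert b.com -> 10.0.0.4 (expiry=14+1=15). clock=14
Op 13: insert b.com -> 10.0.0.6 (expiry=14+5=19). clock=14
Op 14: insert b.com -> 10.0.0.7 (expiry=14+1=15). clock=14
Op 15: tick 1 -> clock=15. purged={b.com}
Op 16: tick 2 -> clock=17.
Op 17: insert a.com -> 10.0.0.7 (expiry=17+5=22). clock=17
Op 18: insert c.com -> 10.0.0.7 (expiry=17+7=24). clock=17
Op 19: insert c.com -> 10.0.0.5 (expiry=17+7=24). clock=17
Op 20: tick 2 -> clock=19. purged={d.com}
Op 21: tick 1 -> clock=20.
Op 22: tick 1 -> clock=21.
lookup b.com: not in cache (expired or never inserted)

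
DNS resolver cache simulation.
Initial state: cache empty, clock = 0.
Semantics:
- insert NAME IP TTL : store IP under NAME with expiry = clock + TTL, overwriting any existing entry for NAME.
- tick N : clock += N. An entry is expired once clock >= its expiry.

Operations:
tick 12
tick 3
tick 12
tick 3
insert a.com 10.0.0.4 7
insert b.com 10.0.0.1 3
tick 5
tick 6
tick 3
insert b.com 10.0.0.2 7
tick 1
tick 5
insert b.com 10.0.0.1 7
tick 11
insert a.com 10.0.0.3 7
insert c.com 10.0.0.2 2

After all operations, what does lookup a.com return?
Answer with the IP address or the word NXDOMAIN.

Op 1: tick 12 -> clock=12.
Op 2: tick 3 -> clock=15.
Op 3: tick 12 -> clock=27.
Op 4: tick 3 -> clock=30.
Op 5: insert a.com -> 10.0.0.4 (expiry=30+7=37). clock=30
Op 6: insert b.com -> 10.0.0.1 (expiry=30+3=33). clock=30
Op 7: tick 5 -> clock=35. purged={b.com}
Op 8: tick 6 -> clock=41. purged={a.com}
Op 9: tick 3 -> clock=44.
Op 10: insert b.com -> 10.0.0.2 (expiry=44+7=51). clock=44
Op 11: tick 1 -> clock=45.
Op 12: tick 5 -> clock=50.
Op 13: insert b.com -> 10.0.0.1 (expiry=50+7=57). clock=50
Op 14: tick 11 -> clock=61. purged={b.com}
Op 15: insert a.com -> 10.0.0.3 (expiry=61+7=68). clock=61
Op 16: insert c.com -> 10.0.0.2 (expiry=61+2=63). clock=61
lookup a.com: present, ip=10.0.0.3 expiry=68 > clock=61

Answer: 10.0.0.3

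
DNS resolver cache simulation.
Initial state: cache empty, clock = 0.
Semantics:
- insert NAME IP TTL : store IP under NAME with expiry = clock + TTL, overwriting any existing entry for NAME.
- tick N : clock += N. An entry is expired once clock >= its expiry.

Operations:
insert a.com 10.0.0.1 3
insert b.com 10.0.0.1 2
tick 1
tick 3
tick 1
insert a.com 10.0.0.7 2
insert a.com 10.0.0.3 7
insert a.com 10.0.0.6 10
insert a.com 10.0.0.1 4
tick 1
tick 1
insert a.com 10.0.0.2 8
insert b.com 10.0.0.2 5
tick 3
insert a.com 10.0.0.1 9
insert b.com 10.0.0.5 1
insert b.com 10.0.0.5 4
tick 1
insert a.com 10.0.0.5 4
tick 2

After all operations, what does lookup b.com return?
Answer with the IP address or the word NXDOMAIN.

Answer: 10.0.0.5

Derivation:
Op 1: insert a.com -> 10.0.0.1 (expiry=0+3=3). clock=0
Op 2: insert b.com -> 10.0.0.1 (expiry=0+2=2). clock=0
Op 3: tick 1 -> clock=1.
Op 4: tick 3 -> clock=4. purged={a.com,b.com}
Op 5: tick 1 -> clock=5.
Op 6: insert a.com -> 10.0.0.7 (expiry=5+2=7). clock=5
Op 7: insert a.com -> 10.0.0.3 (expiry=5+7=12). clock=5
Op 8: insert a.com -> 10.0.0.6 (expiry=5+10=15). clock=5
Op 9: insert a.com -> 10.0.0.1 (expiry=5+4=9). clock=5
Op 10: tick 1 -> clock=6.
Op 11: tick 1 -> clock=7.
Op 12: insert a.com -> 10.0.0.2 (expiry=7+8=15). clock=7
Op 13: insert b.com -> 10.0.0.2 (expiry=7+5=12). clock=7
Op 14: tick 3 -> clock=10.
Op 15: insert a.com -> 10.0.0.1 (expiry=10+9=19). clock=10
Op 16: insert b.com -> 10.0.0.5 (expiry=10+1=11). clock=10
Op 17: insert b.com -> 10.0.0.5 (expiry=10+4=14). clock=10
Op 18: tick 1 -> clock=11.
Op 19: insert a.com -> 10.0.0.5 (expiry=11+4=15). clock=11
Op 20: tick 2 -> clock=13.
lookup b.com: present, ip=10.0.0.5 expiry=14 > clock=13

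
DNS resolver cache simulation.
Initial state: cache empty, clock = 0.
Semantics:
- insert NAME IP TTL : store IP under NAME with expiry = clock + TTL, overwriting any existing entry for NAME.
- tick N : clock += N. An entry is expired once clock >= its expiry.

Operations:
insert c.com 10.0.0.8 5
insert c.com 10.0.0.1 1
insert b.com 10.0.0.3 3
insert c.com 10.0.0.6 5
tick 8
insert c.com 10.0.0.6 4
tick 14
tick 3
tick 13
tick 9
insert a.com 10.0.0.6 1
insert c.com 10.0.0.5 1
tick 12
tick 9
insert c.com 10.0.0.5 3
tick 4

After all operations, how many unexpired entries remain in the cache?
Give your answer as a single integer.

Op 1: insert c.com -> 10.0.0.8 (expiry=0+5=5). clock=0
Op 2: insert c.com -> 10.0.0.1 (expiry=0+1=1). clock=0
Op 3: insert b.com -> 10.0.0.3 (expiry=0+3=3). clock=0
Op 4: insert c.com -> 10.0.0.6 (expiry=0+5=5). clock=0
Op 5: tick 8 -> clock=8. purged={b.com,c.com}
Op 6: insert c.com -> 10.0.0.6 (expiry=8+4=12). clock=8
Op 7: tick 14 -> clock=22. purged={c.com}
Op 8: tick 3 -> clock=25.
Op 9: tick 13 -> clock=38.
Op 10: tick 9 -> clock=47.
Op 11: insert a.com -> 10.0.0.6 (expiry=47+1=48). clock=47
Op 12: insert c.com -> 10.0.0.5 (expiry=47+1=48). clock=47
Op 13: tick 12 -> clock=59. purged={a.com,c.com}
Op 14: tick 9 -> clock=68.
Op 15: insert c.com -> 10.0.0.5 (expiry=68+3=71). clock=68
Op 16: tick 4 -> clock=72. purged={c.com}
Final cache (unexpired): {} -> size=0

Answer: 0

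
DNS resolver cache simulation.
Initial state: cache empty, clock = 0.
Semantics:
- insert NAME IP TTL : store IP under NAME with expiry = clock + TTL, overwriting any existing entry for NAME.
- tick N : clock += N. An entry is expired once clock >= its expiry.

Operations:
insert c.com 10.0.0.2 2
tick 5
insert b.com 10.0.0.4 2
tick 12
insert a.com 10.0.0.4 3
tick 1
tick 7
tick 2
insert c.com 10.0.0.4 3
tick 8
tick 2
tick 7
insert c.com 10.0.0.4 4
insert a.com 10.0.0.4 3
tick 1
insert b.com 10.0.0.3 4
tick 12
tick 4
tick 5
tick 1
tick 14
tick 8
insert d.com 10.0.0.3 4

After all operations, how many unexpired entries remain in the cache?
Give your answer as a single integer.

Answer: 1

Derivation:
Op 1: insert c.com -> 10.0.0.2 (expiry=0+2=2). clock=0
Op 2: tick 5 -> clock=5. purged={c.com}
Op 3: insert b.com -> 10.0.0.4 (expiry=5+2=7). clock=5
Op 4: tick 12 -> clock=17. purged={b.com}
Op 5: insert a.com -> 10.0.0.4 (expiry=17+3=20). clock=17
Op 6: tick 1 -> clock=18.
Op 7: tick 7 -> clock=25. purged={a.com}
Op 8: tick 2 -> clock=27.
Op 9: insert c.com -> 10.0.0.4 (expiry=27+3=30). clock=27
Op 10: tick 8 -> clock=35. purged={c.com}
Op 11: tick 2 -> clock=37.
Op 12: tick 7 -> clock=44.
Op 13: insert c.com -> 10.0.0.4 (expiry=44+4=48). clock=44
Op 14: insert a.com -> 10.0.0.4 (expiry=44+3=47). clock=44
Op 15: tick 1 -> clock=45.
Op 16: insert b.com -> 10.0.0.3 (expiry=45+4=49). clock=45
Op 17: tick 12 -> clock=57. purged={a.com,b.com,c.com}
Op 18: tick 4 -> clock=61.
Op 19: tick 5 -> clock=66.
Op 20: tick 1 -> clock=67.
Op 21: tick 14 -> clock=81.
Op 22: tick 8 -> clock=89.
Op 23: insert d.com -> 10.0.0.3 (expiry=89+4=93). clock=89
Final cache (unexpired): {d.com} -> size=1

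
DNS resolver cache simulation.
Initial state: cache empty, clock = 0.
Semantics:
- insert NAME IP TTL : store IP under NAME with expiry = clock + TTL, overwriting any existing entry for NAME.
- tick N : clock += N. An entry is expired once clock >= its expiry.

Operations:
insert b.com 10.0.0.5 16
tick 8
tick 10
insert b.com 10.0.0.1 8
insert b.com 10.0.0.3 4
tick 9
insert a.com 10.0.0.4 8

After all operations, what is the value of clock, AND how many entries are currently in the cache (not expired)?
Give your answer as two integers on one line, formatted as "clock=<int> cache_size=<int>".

Op 1: insert b.com -> 10.0.0.5 (expiry=0+16=16). clock=0
Op 2: tick 8 -> clock=8.
Op 3: tick 10 -> clock=18. purged={b.com}
Op 4: insert b.com -> 10.0.0.1 (expiry=18+8=26). clock=18
Op 5: insert b.com -> 10.0.0.3 (expiry=18+4=22). clock=18
Op 6: tick 9 -> clock=27. purged={b.com}
Op 7: insert a.com -> 10.0.0.4 (expiry=27+8=35). clock=27
Final clock = 27
Final cache (unexpired): {a.com} -> size=1

Answer: clock=27 cache_size=1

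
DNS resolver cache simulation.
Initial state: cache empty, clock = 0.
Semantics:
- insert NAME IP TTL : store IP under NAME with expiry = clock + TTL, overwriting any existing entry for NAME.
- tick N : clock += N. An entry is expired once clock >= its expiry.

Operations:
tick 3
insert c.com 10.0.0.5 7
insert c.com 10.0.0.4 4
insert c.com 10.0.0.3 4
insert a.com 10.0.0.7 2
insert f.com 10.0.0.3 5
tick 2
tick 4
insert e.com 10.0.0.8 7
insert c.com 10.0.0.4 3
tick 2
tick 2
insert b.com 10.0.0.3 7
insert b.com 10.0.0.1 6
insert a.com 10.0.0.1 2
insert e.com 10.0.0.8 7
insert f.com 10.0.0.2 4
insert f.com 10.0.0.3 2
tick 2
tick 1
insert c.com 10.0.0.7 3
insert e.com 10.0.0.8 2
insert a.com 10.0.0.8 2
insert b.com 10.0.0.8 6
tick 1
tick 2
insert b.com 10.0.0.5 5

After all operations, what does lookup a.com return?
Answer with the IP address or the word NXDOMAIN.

Answer: NXDOMAIN

Derivation:
Op 1: tick 3 -> clock=3.
Op 2: insert c.com -> 10.0.0.5 (expiry=3+7=10). clock=3
Op 3: insert c.com -> 10.0.0.4 (expiry=3+4=7). clock=3
Op 4: insert c.com -> 10.0.0.3 (expiry=3+4=7). clock=3
Op 5: insert a.com -> 10.0.0.7 (expiry=3+2=5). clock=3
Op 6: insert f.com -> 10.0.0.3 (expiry=3+5=8). clock=3
Op 7: tick 2 -> clock=5. purged={a.com}
Op 8: tick 4 -> clock=9. purged={c.com,f.com}
Op 9: insert e.com -> 10.0.0.8 (expiry=9+7=16). clock=9
Op 10: insert c.com -> 10.0.0.4 (expiry=9+3=12). clock=9
Op 11: tick 2 -> clock=11.
Op 12: tick 2 -> clock=13. purged={c.com}
Op 13: insert b.com -> 10.0.0.3 (expiry=13+7=20). clock=13
Op 14: insert b.com -> 10.0.0.1 (expiry=13+6=19). clock=13
Op 15: insert a.com -> 10.0.0.1 (expiry=13+2=15). clock=13
Op 16: insert e.com -> 10.0.0.8 (expiry=13+7=20). clock=13
Op 17: insert f.com -> 10.0.0.2 (expiry=13+4=17). clock=13
Op 18: insert f.com -> 10.0.0.3 (expiry=13+2=15). clock=13
Op 19: tick 2 -> clock=15. purged={a.com,f.com}
Op 20: tick 1 -> clock=16.
Op 21: insert c.com -> 10.0.0.7 (expiry=16+3=19). clock=16
Op 22: insert e.com -> 10.0.0.8 (expiry=16+2=18). clock=16
Op 23: insert a.com -> 10.0.0.8 (expiry=16+2=18). clock=16
Op 24: insert b.com -> 10.0.0.8 (expiry=16+6=22). clock=16
Op 25: tick 1 -> clock=17.
Op 26: tick 2 -> clock=19. purged={a.com,c.com,e.com}
Op 27: insert b.com -> 10.0.0.5 (expiry=19+5=24). clock=19
lookup a.com: not in cache (expired or never inserted)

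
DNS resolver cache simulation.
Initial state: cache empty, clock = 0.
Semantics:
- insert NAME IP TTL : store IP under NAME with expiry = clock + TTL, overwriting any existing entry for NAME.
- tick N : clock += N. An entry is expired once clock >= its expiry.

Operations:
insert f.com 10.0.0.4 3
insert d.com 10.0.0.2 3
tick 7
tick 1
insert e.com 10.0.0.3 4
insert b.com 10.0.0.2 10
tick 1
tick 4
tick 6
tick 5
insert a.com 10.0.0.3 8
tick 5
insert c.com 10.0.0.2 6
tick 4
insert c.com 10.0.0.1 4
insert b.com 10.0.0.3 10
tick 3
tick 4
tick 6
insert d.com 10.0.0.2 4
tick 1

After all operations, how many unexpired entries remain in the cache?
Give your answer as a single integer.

Op 1: insert f.com -> 10.0.0.4 (expiry=0+3=3). clock=0
Op 2: insert d.com -> 10.0.0.2 (expiry=0+3=3). clock=0
Op 3: tick 7 -> clock=7. purged={d.com,f.com}
Op 4: tick 1 -> clock=8.
Op 5: insert e.com -> 10.0.0.3 (expiry=8+4=12). clock=8
Op 6: insert b.com -> 10.0.0.2 (expiry=8+10=18). clock=8
Op 7: tick 1 -> clock=9.
Op 8: tick 4 -> clock=13. purged={e.com}
Op 9: tick 6 -> clock=19. purged={b.com}
Op 10: tick 5 -> clock=24.
Op 11: insert a.com -> 10.0.0.3 (expiry=24+8=32). clock=24
Op 12: tick 5 -> clock=29.
Op 13: insert c.com -> 10.0.0.2 (expiry=29+6=35). clock=29
Op 14: tick 4 -> clock=33. purged={a.com}
Op 15: insert c.com -> 10.0.0.1 (expiry=33+4=37). clock=33
Op 16: insert b.com -> 10.0.0.3 (expiry=33+10=43). clock=33
Op 17: tick 3 -> clock=36.
Op 18: tick 4 -> clock=40. purged={c.com}
Op 19: tick 6 -> clock=46. purged={b.com}
Op 20: insert d.com -> 10.0.0.2 (expiry=46+4=50). clock=46
Op 21: tick 1 -> clock=47.
Final cache (unexpired): {d.com} -> size=1

Answer: 1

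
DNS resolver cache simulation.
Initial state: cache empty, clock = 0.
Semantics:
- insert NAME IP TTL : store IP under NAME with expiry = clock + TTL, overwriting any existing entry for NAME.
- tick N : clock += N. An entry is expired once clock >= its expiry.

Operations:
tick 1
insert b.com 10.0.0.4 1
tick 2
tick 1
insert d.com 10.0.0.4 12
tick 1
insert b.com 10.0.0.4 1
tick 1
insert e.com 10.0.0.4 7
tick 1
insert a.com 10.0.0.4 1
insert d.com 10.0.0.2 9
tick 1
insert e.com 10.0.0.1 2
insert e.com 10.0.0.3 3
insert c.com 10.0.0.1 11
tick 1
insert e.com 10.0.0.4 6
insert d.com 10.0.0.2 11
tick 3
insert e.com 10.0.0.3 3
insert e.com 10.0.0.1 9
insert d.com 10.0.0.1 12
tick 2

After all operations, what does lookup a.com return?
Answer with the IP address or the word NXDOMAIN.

Answer: NXDOMAIN

Derivation:
Op 1: tick 1 -> clock=1.
Op 2: insert b.com -> 10.0.0.4 (expiry=1+1=2). clock=1
Op 3: tick 2 -> clock=3. purged={b.com}
Op 4: tick 1 -> clock=4.
Op 5: insert d.com -> 10.0.0.4 (expiry=4+12=16). clock=4
Op 6: tick 1 -> clock=5.
Op 7: insert b.com -> 10.0.0.4 (expiry=5+1=6). clock=5
Op 8: tick 1 -> clock=6. purged={b.com}
Op 9: insert e.com -> 10.0.0.4 (expiry=6+7=13). clock=6
Op 10: tick 1 -> clock=7.
Op 11: insert a.com -> 10.0.0.4 (expiry=7+1=8). clock=7
Op 12: insert d.com -> 10.0.0.2 (expiry=7+9=16). clock=7
Op 13: tick 1 -> clock=8. purged={a.com}
Op 14: insert e.com -> 10.0.0.1 (expiry=8+2=10). clock=8
Op 15: insert e.com -> 10.0.0.3 (expiry=8+3=11). clock=8
Op 16: insert c.com -> 10.0.0.1 (expiry=8+11=19). clock=8
Op 17: tick 1 -> clock=9.
Op 18: insert e.com -> 10.0.0.4 (expiry=9+6=15). clock=9
Op 19: insert d.com -> 10.0.0.2 (expiry=9+11=20). clock=9
Op 20: tick 3 -> clock=12.
Op 21: insert e.com -> 10.0.0.3 (expiry=12+3=15). clock=12
Op 22: insert e.com -> 10.0.0.1 (expiry=12+9=21). clock=12
Op 23: insert d.com -> 10.0.0.1 (expiry=12+12=24). clock=12
Op 24: tick 2 -> clock=14.
lookup a.com: not in cache (expired or never inserted)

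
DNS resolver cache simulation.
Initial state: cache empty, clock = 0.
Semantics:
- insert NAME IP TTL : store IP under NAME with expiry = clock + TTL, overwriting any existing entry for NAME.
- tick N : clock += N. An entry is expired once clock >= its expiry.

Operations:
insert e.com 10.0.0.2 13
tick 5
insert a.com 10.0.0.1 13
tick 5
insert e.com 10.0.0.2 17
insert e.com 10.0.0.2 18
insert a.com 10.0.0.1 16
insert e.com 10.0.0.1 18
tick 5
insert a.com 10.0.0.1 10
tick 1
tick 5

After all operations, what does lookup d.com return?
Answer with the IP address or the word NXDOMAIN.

Answer: NXDOMAIN

Derivation:
Op 1: insert e.com -> 10.0.0.2 (expiry=0+13=13). clock=0
Op 2: tick 5 -> clock=5.
Op 3: insert a.com -> 10.0.0.1 (expiry=5+13=18). clock=5
Op 4: tick 5 -> clock=10.
Op 5: insert e.com -> 10.0.0.2 (expiry=10+17=27). clock=10
Op 6: insert e.com -> 10.0.0.2 (expiry=10+18=28). clock=10
Op 7: insert a.com -> 10.0.0.1 (expiry=10+16=26). clock=10
Op 8: insert e.com -> 10.0.0.1 (expiry=10+18=28). clock=10
Op 9: tick 5 -> clock=15.
Op 10: insert a.com -> 10.0.0.1 (expiry=15+10=25). clock=15
Op 11: tick 1 -> clock=16.
Op 12: tick 5 -> clock=21.
lookup d.com: not in cache (expired or never inserted)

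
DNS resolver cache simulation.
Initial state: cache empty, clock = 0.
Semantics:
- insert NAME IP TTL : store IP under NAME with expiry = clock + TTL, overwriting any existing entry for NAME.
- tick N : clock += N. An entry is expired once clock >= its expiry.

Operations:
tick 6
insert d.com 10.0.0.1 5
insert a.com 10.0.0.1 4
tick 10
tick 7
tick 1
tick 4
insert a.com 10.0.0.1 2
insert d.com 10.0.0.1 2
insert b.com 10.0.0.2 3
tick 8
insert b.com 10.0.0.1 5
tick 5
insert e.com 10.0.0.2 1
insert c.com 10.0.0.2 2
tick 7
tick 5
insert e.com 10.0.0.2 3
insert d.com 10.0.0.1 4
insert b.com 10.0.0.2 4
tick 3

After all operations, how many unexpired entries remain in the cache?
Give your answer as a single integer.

Op 1: tick 6 -> clock=6.
Op 2: insert d.com -> 10.0.0.1 (expiry=6+5=11). clock=6
Op 3: insert a.com -> 10.0.0.1 (expiry=6+4=10). clock=6
Op 4: tick 10 -> clock=16. purged={a.com,d.com}
Op 5: tick 7 -> clock=23.
Op 6: tick 1 -> clock=24.
Op 7: tick 4 -> clock=28.
Op 8: insert a.com -> 10.0.0.1 (expiry=28+2=30). clock=28
Op 9: insert d.com -> 10.0.0.1 (expiry=28+2=30). clock=28
Op 10: insert b.com -> 10.0.0.2 (expiry=28+3=31). clock=28
Op 11: tick 8 -> clock=36. purged={a.com,b.com,d.com}
Op 12: insert b.com -> 10.0.0.1 (expiry=36+5=41). clock=36
Op 13: tick 5 -> clock=41. purged={b.com}
Op 14: insert e.com -> 10.0.0.2 (expiry=41+1=42). clock=41
Op 15: insert c.com -> 10.0.0.2 (expiry=41+2=43). clock=41
Op 16: tick 7 -> clock=48. purged={c.com,e.com}
Op 17: tick 5 -> clock=53.
Op 18: insert e.com -> 10.0.0.2 (expiry=53+3=56). clock=53
Op 19: insert d.com -> 10.0.0.1 (expiry=53+4=57). clock=53
Op 20: insert b.com -> 10.0.0.2 (expiry=53+4=57). clock=53
Op 21: tick 3 -> clock=56. purged={e.com}
Final cache (unexpired): {b.com,d.com} -> size=2

Answer: 2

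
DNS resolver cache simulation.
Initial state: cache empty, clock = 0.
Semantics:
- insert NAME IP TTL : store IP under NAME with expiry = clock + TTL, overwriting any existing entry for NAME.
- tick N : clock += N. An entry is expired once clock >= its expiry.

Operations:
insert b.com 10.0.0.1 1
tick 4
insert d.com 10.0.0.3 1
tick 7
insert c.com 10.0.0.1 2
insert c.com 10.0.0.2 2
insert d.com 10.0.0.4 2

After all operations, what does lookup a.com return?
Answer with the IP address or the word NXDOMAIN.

Op 1: insert b.com -> 10.0.0.1 (expiry=0+1=1). clock=0
Op 2: tick 4 -> clock=4. purged={b.com}
Op 3: insert d.com -> 10.0.0.3 (expiry=4+1=5). clock=4
Op 4: tick 7 -> clock=11. purged={d.com}
Op 5: insert c.com -> 10.0.0.1 (expiry=11+2=13). clock=11
Op 6: insert c.com -> 10.0.0.2 (expiry=11+2=13). clock=11
Op 7: insert d.com -> 10.0.0.4 (expiry=11+2=13). clock=11
lookup a.com: not in cache (expired or never inserted)

Answer: NXDOMAIN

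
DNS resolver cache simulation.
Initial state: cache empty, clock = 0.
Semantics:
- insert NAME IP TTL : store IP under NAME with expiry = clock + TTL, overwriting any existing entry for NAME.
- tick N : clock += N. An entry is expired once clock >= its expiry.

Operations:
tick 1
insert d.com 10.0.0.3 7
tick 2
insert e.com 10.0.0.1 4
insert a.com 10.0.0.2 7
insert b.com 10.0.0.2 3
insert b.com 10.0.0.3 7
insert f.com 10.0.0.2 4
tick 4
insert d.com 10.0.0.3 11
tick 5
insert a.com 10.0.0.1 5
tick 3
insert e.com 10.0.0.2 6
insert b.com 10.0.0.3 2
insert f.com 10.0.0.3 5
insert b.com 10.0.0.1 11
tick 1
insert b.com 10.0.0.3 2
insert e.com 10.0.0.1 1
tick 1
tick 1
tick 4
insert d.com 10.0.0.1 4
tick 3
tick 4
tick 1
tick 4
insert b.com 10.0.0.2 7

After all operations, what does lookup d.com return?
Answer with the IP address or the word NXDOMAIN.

Answer: NXDOMAIN

Derivation:
Op 1: tick 1 -> clock=1.
Op 2: insert d.com -> 10.0.0.3 (expiry=1+7=8). clock=1
Op 3: tick 2 -> clock=3.
Op 4: insert e.com -> 10.0.0.1 (expiry=3+4=7). clock=3
Op 5: insert a.com -> 10.0.0.2 (expiry=3+7=10). clock=3
Op 6: insert b.com -> 10.0.0.2 (expiry=3+3=6). clock=3
Op 7: insert b.com -> 10.0.0.3 (expiry=3+7=10). clock=3
Op 8: insert f.com -> 10.0.0.2 (expiry=3+4=7). clock=3
Op 9: tick 4 -> clock=7. purged={e.com,f.com}
Op 10: insert d.com -> 10.0.0.3 (expiry=7+11=18). clock=7
Op 11: tick 5 -> clock=12. purged={a.com,b.com}
Op 12: insert a.com -> 10.0.0.1 (expiry=12+5=17). clock=12
Op 13: tick 3 -> clock=15.
Op 14: insert e.com -> 10.0.0.2 (expiry=15+6=21). clock=15
Op 15: insert b.com -> 10.0.0.3 (expiry=15+2=17). clock=15
Op 16: insert f.com -> 10.0.0.3 (expiry=15+5=20). clock=15
Op 17: insert b.com -> 10.0.0.1 (expiry=15+11=26). clock=15
Op 18: tick 1 -> clock=16.
Op 19: insert b.com -> 10.0.0.3 (expiry=16+2=18). clock=16
Op 20: insert e.com -> 10.0.0.1 (expiry=16+1=17). clock=16
Op 21: tick 1 -> clock=17. purged={a.com,e.com}
Op 22: tick 1 -> clock=18. purged={b.com,d.com}
Op 23: tick 4 -> clock=22. purged={f.com}
Op 24: insert d.com -> 10.0.0.1 (expiry=22+4=26). clock=22
Op 25: tick 3 -> clock=25.
Op 26: tick 4 -> clock=29. purged={d.com}
Op 27: tick 1 -> clock=30.
Op 28: tick 4 -> clock=34.
Op 29: insert b.com -> 10.0.0.2 (expiry=34+7=41). clock=34
lookup d.com: not in cache (expired or never inserted)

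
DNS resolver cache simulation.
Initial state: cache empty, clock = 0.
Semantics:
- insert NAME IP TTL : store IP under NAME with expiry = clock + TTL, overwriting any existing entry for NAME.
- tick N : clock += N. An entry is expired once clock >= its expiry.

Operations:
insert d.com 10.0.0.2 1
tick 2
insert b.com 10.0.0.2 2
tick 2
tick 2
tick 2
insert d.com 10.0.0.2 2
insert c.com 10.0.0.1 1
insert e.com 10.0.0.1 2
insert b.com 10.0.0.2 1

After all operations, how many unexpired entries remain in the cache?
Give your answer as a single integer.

Op 1: insert d.com -> 10.0.0.2 (expiry=0+1=1). clock=0
Op 2: tick 2 -> clock=2. purged={d.com}
Op 3: insert b.com -> 10.0.0.2 (expiry=2+2=4). clock=2
Op 4: tick 2 -> clock=4. purged={b.com}
Op 5: tick 2 -> clock=6.
Op 6: tick 2 -> clock=8.
Op 7: insert d.com -> 10.0.0.2 (expiry=8+2=10). clock=8
Op 8: insert c.com -> 10.0.0.1 (expiry=8+1=9). clock=8
Op 9: insert e.com -> 10.0.0.1 (expiry=8+2=10). clock=8
Op 10: insert b.com -> 10.0.0.2 (expiry=8+1=9). clock=8
Final cache (unexpired): {b.com,c.com,d.com,e.com} -> size=4

Answer: 4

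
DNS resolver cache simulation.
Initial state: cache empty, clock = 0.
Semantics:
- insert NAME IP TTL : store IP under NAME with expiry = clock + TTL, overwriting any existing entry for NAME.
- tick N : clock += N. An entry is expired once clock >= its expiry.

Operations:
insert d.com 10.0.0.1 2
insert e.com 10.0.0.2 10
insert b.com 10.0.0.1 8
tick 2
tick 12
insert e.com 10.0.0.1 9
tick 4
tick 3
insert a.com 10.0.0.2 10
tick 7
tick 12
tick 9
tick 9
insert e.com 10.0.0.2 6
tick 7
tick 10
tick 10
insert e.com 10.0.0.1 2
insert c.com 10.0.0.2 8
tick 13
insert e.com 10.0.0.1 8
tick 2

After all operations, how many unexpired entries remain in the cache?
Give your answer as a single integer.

Answer: 1

Derivation:
Op 1: insert d.com -> 10.0.0.1 (expiry=0+2=2). clock=0
Op 2: insert e.com -> 10.0.0.2 (expiry=0+10=10). clock=0
Op 3: insert b.com -> 10.0.0.1 (expiry=0+8=8). clock=0
Op 4: tick 2 -> clock=2. purged={d.com}
Op 5: tick 12 -> clock=14. purged={b.com,e.com}
Op 6: insert e.com -> 10.0.0.1 (expiry=14+9=23). clock=14
Op 7: tick 4 -> clock=18.
Op 8: tick 3 -> clock=21.
Op 9: insert a.com -> 10.0.0.2 (expiry=21+10=31). clock=21
Op 10: tick 7 -> clock=28. purged={e.com}
Op 11: tick 12 -> clock=40. purged={a.com}
Op 12: tick 9 -> clock=49.
Op 13: tick 9 -> clock=58.
Op 14: insert e.com -> 10.0.0.2 (expiry=58+6=64). clock=58
Op 15: tick 7 -> clock=65. purged={e.com}
Op 16: tick 10 -> clock=75.
Op 17: tick 10 -> clock=85.
Op 18: insert e.com -> 10.0.0.1 (expiry=85+2=87). clock=85
Op 19: insert c.com -> 10.0.0.2 (expiry=85+8=93). clock=85
Op 20: tick 13 -> clock=98. purged={c.com,e.com}
Op 21: insert e.com -> 10.0.0.1 (expiry=98+8=106). clock=98
Op 22: tick 2 -> clock=100.
Final cache (unexpired): {e.com} -> size=1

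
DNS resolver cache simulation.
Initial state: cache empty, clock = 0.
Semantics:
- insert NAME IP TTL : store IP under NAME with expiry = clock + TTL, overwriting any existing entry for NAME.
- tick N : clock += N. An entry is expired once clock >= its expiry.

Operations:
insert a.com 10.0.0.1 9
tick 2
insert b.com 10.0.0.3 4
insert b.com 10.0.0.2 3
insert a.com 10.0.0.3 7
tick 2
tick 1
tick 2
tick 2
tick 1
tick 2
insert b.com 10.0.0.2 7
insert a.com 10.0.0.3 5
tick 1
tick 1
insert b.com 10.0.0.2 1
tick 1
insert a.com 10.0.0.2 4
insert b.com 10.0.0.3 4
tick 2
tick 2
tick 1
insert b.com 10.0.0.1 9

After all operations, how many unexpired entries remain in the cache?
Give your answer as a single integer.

Op 1: insert a.com -> 10.0.0.1 (expiry=0+9=9). clock=0
Op 2: tick 2 -> clock=2.
Op 3: insert b.com -> 10.0.0.3 (expiry=2+4=6). clock=2
Op 4: insert b.com -> 10.0.0.2 (expiry=2+3=5). clock=2
Op 5: insert a.com -> 10.0.0.3 (expiry=2+7=9). clock=2
Op 6: tick 2 -> clock=4.
Op 7: tick 1 -> clock=5. purged={b.com}
Op 8: tick 2 -> clock=7.
Op 9: tick 2 -> clock=9. purged={a.com}
Op 10: tick 1 -> clock=10.
Op 11: tick 2 -> clock=12.
Op 12: insert b.com -> 10.0.0.2 (expiry=12+7=19). clock=12
Op 13: insert a.com -> 10.0.0.3 (expiry=12+5=17). clock=12
Op 14: tick 1 -> clock=13.
Op 15: tick 1 -> clock=14.
Op 16: insert b.com -> 10.0.0.2 (expiry=14+1=15). clock=14
Op 17: tick 1 -> clock=15. purged={b.com}
Op 18: insert a.com -> 10.0.0.2 (expiry=15+4=19). clock=15
Op 19: insert b.com -> 10.0.0.3 (expiry=15+4=19). clock=15
Op 20: tick 2 -> clock=17.
Op 21: tick 2 -> clock=19. purged={a.com,b.com}
Op 22: tick 1 -> clock=20.
Op 23: insert b.com -> 10.0.0.1 (expiry=20+9=29). clock=20
Final cache (unexpired): {b.com} -> size=1

Answer: 1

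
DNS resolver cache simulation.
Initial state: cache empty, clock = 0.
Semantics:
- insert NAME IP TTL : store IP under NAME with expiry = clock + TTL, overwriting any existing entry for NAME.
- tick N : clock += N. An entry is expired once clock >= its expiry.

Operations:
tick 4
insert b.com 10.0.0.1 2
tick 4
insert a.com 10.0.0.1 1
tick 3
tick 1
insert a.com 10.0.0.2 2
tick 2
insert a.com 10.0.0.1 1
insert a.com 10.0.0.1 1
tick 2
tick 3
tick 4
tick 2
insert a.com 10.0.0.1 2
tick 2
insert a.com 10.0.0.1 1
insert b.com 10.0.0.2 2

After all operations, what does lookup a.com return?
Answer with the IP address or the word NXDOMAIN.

Op 1: tick 4 -> clock=4.
Op 2: insert b.com -> 10.0.0.1 (expiry=4+2=6). clock=4
Op 3: tick 4 -> clock=8. purged={b.com}
Op 4: insert a.com -> 10.0.0.1 (expiry=8+1=9). clock=8
Op 5: tick 3 -> clock=11. purged={a.com}
Op 6: tick 1 -> clock=12.
Op 7: insert a.com -> 10.0.0.2 (expiry=12+2=14). clock=12
Op 8: tick 2 -> clock=14. purged={a.com}
Op 9: insert a.com -> 10.0.0.1 (expiry=14+1=15). clock=14
Op 10: insert a.com -> 10.0.0.1 (expiry=14+1=15). clock=14
Op 11: tick 2 -> clock=16. purged={a.com}
Op 12: tick 3 -> clock=19.
Op 13: tick 4 -> clock=23.
Op 14: tick 2 -> clock=25.
Op 15: insert a.com -> 10.0.0.1 (expiry=25+2=27). clock=25
Op 16: tick 2 -> clock=27. purged={a.com}
Op 17: insert a.com -> 10.0.0.1 (expiry=27+1=28). clock=27
Op 18: insert b.com -> 10.0.0.2 (expiry=27+2=29). clock=27
lookup a.com: present, ip=10.0.0.1 expiry=28 > clock=27

Answer: 10.0.0.1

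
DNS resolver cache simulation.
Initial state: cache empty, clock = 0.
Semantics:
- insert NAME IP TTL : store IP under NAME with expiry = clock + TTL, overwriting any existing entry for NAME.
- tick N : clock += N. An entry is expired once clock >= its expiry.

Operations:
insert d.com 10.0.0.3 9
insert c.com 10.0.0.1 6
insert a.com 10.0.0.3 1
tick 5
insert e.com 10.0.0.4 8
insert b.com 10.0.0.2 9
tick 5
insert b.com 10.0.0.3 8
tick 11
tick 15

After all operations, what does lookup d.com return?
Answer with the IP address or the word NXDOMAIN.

Answer: NXDOMAIN

Derivation:
Op 1: insert d.com -> 10.0.0.3 (expiry=0+9=9). clock=0
Op 2: insert c.com -> 10.0.0.1 (expiry=0+6=6). clock=0
Op 3: insert a.com -> 10.0.0.3 (expiry=0+1=1). clock=0
Op 4: tick 5 -> clock=5. purged={a.com}
Op 5: insert e.com -> 10.0.0.4 (expiry=5+8=13). clock=5
Op 6: insert b.com -> 10.0.0.2 (expiry=5+9=14). clock=5
Op 7: tick 5 -> clock=10. purged={c.com,d.com}
Op 8: insert b.com -> 10.0.0.3 (expiry=10+8=18). clock=10
Op 9: tick 11 -> clock=21. purged={b.com,e.com}
Op 10: tick 15 -> clock=36.
lookup d.com: not in cache (expired or never inserted)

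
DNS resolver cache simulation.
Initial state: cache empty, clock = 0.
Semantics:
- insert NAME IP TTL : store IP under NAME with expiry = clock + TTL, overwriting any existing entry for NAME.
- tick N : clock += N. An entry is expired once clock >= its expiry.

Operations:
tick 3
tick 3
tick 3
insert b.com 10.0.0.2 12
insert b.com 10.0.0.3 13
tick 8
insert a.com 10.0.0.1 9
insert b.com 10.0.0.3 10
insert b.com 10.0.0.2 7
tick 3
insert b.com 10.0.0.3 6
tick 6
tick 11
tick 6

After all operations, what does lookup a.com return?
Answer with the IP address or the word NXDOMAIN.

Answer: NXDOMAIN

Derivation:
Op 1: tick 3 -> clock=3.
Op 2: tick 3 -> clock=6.
Op 3: tick 3 -> clock=9.
Op 4: insert b.com -> 10.0.0.2 (expiry=9+12=21). clock=9
Op 5: insert b.com -> 10.0.0.3 (expiry=9+13=22). clock=9
Op 6: tick 8 -> clock=17.
Op 7: insert a.com -> 10.0.0.1 (expiry=17+9=26). clock=17
Op 8: insert b.com -> 10.0.0.3 (expiry=17+10=27). clock=17
Op 9: insert b.com -> 10.0.0.2 (expiry=17+7=24). clock=17
Op 10: tick 3 -> clock=20.
Op 11: insert b.com -> 10.0.0.3 (expiry=20+6=26). clock=20
Op 12: tick 6 -> clock=26. purged={a.com,b.com}
Op 13: tick 11 -> clock=37.
Op 14: tick 6 -> clock=43.
lookup a.com: not in cache (expired or never inserted)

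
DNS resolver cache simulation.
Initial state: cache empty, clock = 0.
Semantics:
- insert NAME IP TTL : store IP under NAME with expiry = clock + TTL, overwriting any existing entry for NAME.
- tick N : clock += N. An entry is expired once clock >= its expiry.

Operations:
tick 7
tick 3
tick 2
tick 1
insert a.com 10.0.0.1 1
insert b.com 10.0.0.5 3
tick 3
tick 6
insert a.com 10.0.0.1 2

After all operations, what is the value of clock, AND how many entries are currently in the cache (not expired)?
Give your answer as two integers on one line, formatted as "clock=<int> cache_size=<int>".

Answer: clock=22 cache_size=1

Derivation:
Op 1: tick 7 -> clock=7.
Op 2: tick 3 -> clock=10.
Op 3: tick 2 -> clock=12.
Op 4: tick 1 -> clock=13.
Op 5: insert a.com -> 10.0.0.1 (expiry=13+1=14). clock=13
Op 6: insert b.com -> 10.0.0.5 (expiry=13+3=16). clock=13
Op 7: tick 3 -> clock=16. purged={a.com,b.com}
Op 8: tick 6 -> clock=22.
Op 9: insert a.com -> 10.0.0.1 (expiry=22+2=24). clock=22
Final clock = 22
Final cache (unexpired): {a.com} -> size=1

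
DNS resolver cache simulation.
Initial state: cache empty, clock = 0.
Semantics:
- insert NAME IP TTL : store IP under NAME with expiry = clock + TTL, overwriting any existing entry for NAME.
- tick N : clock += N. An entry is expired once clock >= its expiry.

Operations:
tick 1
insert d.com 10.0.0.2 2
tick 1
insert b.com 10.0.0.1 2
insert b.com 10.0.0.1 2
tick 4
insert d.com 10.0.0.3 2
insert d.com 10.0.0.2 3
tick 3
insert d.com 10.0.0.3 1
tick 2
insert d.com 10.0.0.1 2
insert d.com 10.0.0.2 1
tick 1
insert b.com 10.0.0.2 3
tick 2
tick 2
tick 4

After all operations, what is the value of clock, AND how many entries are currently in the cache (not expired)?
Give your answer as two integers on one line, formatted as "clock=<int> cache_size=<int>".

Answer: clock=20 cache_size=0

Derivation:
Op 1: tick 1 -> clock=1.
Op 2: insert d.com -> 10.0.0.2 (expiry=1+2=3). clock=1
Op 3: tick 1 -> clock=2.
Op 4: insert b.com -> 10.0.0.1 (expiry=2+2=4). clock=2
Op 5: insert b.com -> 10.0.0.1 (expiry=2+2=4). clock=2
Op 6: tick 4 -> clock=6. purged={b.com,d.com}
Op 7: insert d.com -> 10.0.0.3 (expiry=6+2=8). clock=6
Op 8: insert d.com -> 10.0.0.2 (expiry=6+3=9). clock=6
Op 9: tick 3 -> clock=9. purged={d.com}
Op 10: insert d.com -> 10.0.0.3 (expiry=9+1=10). clock=9
Op 11: tick 2 -> clock=11. purged={d.com}
Op 12: insert d.com -> 10.0.0.1 (expiry=11+2=13). clock=11
Op 13: insert d.com -> 10.0.0.2 (expiry=11+1=12). clock=11
Op 14: tick 1 -> clock=12. purged={d.com}
Op 15: insert b.com -> 10.0.0.2 (expiry=12+3=15). clock=12
Op 16: tick 2 -> clock=14.
Op 17: tick 2 -> clock=16. purged={b.com}
Op 18: tick 4 -> clock=20.
Final clock = 20
Final cache (unexpired): {} -> size=0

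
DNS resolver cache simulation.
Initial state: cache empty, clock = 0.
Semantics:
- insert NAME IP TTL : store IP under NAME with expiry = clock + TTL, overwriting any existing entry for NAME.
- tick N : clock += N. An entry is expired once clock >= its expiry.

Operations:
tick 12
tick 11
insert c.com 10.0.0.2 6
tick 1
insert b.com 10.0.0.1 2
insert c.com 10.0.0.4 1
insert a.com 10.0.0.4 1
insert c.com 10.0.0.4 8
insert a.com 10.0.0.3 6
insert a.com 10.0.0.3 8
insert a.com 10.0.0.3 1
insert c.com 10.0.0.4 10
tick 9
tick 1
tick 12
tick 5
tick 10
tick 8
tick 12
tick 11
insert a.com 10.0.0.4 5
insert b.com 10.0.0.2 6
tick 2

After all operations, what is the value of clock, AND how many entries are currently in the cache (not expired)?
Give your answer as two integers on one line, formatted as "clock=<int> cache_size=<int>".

Op 1: tick 12 -> clock=12.
Op 2: tick 11 -> clock=23.
Op 3: insert c.com -> 10.0.0.2 (expiry=23+6=29). clock=23
Op 4: tick 1 -> clock=24.
Op 5: insert b.com -> 10.0.0.1 (expiry=24+2=26). clock=24
Op 6: insert c.com -> 10.0.0.4 (expiry=24+1=25). clock=24
Op 7: insert a.com -> 10.0.0.4 (expiry=24+1=25). clock=24
Op 8: insert c.com -> 10.0.0.4 (expiry=24+8=32). clock=24
Op 9: insert a.com -> 10.0.0.3 (expiry=24+6=30). clock=24
Op 10: insert a.com -> 10.0.0.3 (expiry=24+8=32). clock=24
Op 11: insert a.com -> 10.0.0.3 (expiry=24+1=25). clock=24
Op 12: insert c.com -> 10.0.0.4 (expiry=24+10=34). clock=24
Op 13: tick 9 -> clock=33. purged={a.com,b.com}
Op 14: tick 1 -> clock=34. purged={c.com}
Op 15: tick 12 -> clock=46.
Op 16: tick 5 -> clock=51.
Op 17: tick 10 -> clock=61.
Op 18: tick 8 -> clock=69.
Op 19: tick 12 -> clock=81.
Op 20: tick 11 -> clock=92.
Op 21: insert a.com -> 10.0.0.4 (expiry=92+5=97). clock=92
Op 22: insert b.com -> 10.0.0.2 (expiry=92+6=98). clock=92
Op 23: tick 2 -> clock=94.
Final clock = 94
Final cache (unexpired): {a.com,b.com} -> size=2

Answer: clock=94 cache_size=2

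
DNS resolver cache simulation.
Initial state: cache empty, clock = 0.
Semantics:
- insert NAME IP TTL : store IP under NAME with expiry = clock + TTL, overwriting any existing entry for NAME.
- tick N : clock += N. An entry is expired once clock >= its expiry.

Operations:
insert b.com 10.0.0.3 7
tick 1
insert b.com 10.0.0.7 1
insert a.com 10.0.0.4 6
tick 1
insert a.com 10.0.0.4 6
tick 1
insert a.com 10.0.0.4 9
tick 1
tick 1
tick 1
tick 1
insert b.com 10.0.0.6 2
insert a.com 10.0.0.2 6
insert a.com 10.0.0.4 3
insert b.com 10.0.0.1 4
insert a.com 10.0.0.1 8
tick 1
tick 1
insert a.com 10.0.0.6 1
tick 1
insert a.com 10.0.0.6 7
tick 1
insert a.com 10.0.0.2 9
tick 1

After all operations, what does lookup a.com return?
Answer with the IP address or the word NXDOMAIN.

Op 1: insert b.com -> 10.0.0.3 (expiry=0+7=7). clock=0
Op 2: tick 1 -> clock=1.
Op 3: insert b.com -> 10.0.0.7 (expiry=1+1=2). clock=1
Op 4: insert a.com -> 10.0.0.4 (expiry=1+6=7). clock=1
Op 5: tick 1 -> clock=2. purged={b.com}
Op 6: insert a.com -> 10.0.0.4 (expiry=2+6=8). clock=2
Op 7: tick 1 -> clock=3.
Op 8: insert a.com -> 10.0.0.4 (expiry=3+9=12). clock=3
Op 9: tick 1 -> clock=4.
Op 10: tick 1 -> clock=5.
Op 11: tick 1 -> clock=6.
Op 12: tick 1 -> clock=7.
Op 13: insert b.com -> 10.0.0.6 (expiry=7+2=9). clock=7
Op 14: insert a.com -> 10.0.0.2 (expiry=7+6=13). clock=7
Op 15: insert a.com -> 10.0.0.4 (expiry=7+3=10). clock=7
Op 16: insert b.com -> 10.0.0.1 (expiry=7+4=11). clock=7
Op 17: insert a.com -> 10.0.0.1 (expiry=7+8=15). clock=7
Op 18: tick 1 -> clock=8.
Op 19: tick 1 -> clock=9.
Op 20: insert a.com -> 10.0.0.6 (expiry=9+1=10). clock=9
Op 21: tick 1 -> clock=10. purged={a.com}
Op 22: insert a.com -> 10.0.0.6 (expiry=10+7=17). clock=10
Op 23: tick 1 -> clock=11. purged={b.com}
Op 24: insert a.com -> 10.0.0.2 (expiry=11+9=20). clock=11
Op 25: tick 1 -> clock=12.
lookup a.com: present, ip=10.0.0.2 expiry=20 > clock=12

Answer: 10.0.0.2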